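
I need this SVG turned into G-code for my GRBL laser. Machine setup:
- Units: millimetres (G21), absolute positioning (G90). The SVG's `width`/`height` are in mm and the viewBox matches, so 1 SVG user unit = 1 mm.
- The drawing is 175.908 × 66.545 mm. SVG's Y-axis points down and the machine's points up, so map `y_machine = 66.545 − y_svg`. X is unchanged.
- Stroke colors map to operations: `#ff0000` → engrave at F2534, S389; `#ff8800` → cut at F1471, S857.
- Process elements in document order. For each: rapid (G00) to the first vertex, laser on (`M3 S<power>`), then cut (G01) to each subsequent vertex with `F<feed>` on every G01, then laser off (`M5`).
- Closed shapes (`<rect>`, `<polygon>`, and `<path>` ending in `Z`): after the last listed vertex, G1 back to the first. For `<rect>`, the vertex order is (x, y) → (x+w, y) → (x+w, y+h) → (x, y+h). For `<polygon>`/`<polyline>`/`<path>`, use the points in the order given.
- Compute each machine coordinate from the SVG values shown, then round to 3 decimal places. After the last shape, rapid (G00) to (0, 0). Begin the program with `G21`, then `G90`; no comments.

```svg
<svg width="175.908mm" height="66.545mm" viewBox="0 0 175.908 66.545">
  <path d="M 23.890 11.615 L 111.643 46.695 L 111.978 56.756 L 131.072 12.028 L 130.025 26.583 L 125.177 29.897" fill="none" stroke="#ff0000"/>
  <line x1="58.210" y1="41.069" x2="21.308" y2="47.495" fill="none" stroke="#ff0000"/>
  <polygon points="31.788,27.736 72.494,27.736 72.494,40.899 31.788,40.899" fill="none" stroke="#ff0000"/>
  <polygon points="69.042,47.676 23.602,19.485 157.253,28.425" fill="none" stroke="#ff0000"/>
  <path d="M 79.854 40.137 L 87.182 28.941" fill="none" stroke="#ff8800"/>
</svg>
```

G21
G90
G00 X23.890 Y54.930
M3 S389
G01 X111.643 Y19.850 F2534
G01 X111.978 Y9.789 F2534
G01 X131.072 Y54.517 F2534
G01 X130.025 Y39.962 F2534
G01 X125.177 Y36.648 F2534
M5
G00 X58.210 Y25.476
M3 S389
G01 X21.308 Y19.050 F2534
M5
G00 X31.788 Y38.809
M3 S389
G01 X72.494 Y38.809 F2534
G01 X72.494 Y25.646 F2534
G01 X31.788 Y25.646 F2534
G01 X31.788 Y38.809 F2534
M5
G00 X69.042 Y18.869
M3 S389
G01 X23.602 Y47.060 F2534
G01 X157.253 Y38.120 F2534
G01 X69.042 Y18.869 F2534
M5
G00 X79.854 Y26.408
M3 S857
G01 X87.182 Y37.604 F1471
M5
G00 X0.000 Y0.000

1 u = 1 mm; y_m = 66.545 − y.

[1] `<path>` open polyline, #ff0000→engrave S389 F2534: (23.890,54.930) → (111.643,19.850) → (111.978,9.789) → (131.072,54.517) → (130.025,39.962) → (125.177,36.648)

[2] `<line>` line segment, #ff0000→engrave S389 F2534: (58.210,25.476) → (21.308,19.050)

[3] `<polygon>` rectangle, #ff0000→engrave S389 F2534: (31.788,38.809) → (72.494,38.809) → (72.494,25.646) → (31.788,25.646) → (31.788,38.809) (closed)

[4] `<polygon>` closed polygon, #ff0000→engrave S389 F2534: (69.042,18.869) → (23.602,47.060) → (157.253,38.120) → (69.042,18.869) (closed)

[5] `<path>` line segment, #ff8800→cut S857 F1471: (79.854,26.408) → (87.182,37.604)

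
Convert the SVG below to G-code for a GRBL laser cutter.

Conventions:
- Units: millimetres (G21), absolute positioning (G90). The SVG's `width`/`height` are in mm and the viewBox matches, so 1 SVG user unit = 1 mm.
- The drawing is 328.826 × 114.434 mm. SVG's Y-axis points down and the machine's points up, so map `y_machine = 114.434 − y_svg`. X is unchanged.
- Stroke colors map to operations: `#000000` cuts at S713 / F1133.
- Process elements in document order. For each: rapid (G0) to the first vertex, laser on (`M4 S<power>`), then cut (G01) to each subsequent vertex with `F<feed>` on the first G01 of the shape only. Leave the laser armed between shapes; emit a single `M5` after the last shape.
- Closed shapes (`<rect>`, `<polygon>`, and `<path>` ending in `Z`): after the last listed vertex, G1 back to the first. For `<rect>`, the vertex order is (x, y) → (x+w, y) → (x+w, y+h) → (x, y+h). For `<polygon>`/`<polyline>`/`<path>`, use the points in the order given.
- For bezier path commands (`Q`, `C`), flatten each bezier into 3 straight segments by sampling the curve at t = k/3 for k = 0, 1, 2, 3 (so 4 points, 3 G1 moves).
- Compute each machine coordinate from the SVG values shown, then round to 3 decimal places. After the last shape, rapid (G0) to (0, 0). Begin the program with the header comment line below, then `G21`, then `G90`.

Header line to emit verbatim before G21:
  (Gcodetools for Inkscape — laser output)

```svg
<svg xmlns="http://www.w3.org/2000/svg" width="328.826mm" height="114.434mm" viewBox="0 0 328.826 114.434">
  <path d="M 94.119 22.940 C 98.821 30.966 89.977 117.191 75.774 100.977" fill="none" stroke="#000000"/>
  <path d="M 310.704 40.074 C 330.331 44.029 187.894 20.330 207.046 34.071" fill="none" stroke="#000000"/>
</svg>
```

1 u = 1 mm; y_m = 114.434 − y.

[1] `<path>` cubic bezier, #000000→cut S713 F1133: (94.119,91.494) → (94.609,64.092) → (87.887,24.699) → (75.774,13.457)

[2] `<path>` cubic bezier, #000000→cut S713 F1133: (310.704,74.360) → (288.297,77.212) → (229.770,84.035) → (207.046,80.363)

(Gcodetools for Inkscape — laser output)
G21
G90
G0 X94.119 Y91.494
M4 S713
G01 X94.609 Y64.092 F1133
G01 X87.887 Y24.699
G01 X75.774 Y13.457
G0 X310.704 Y74.360
M4 S713
G01 X288.297 Y77.212 F1133
G01 X229.770 Y84.035
G01 X207.046 Y80.363
M5
G0 X0.000 Y0.000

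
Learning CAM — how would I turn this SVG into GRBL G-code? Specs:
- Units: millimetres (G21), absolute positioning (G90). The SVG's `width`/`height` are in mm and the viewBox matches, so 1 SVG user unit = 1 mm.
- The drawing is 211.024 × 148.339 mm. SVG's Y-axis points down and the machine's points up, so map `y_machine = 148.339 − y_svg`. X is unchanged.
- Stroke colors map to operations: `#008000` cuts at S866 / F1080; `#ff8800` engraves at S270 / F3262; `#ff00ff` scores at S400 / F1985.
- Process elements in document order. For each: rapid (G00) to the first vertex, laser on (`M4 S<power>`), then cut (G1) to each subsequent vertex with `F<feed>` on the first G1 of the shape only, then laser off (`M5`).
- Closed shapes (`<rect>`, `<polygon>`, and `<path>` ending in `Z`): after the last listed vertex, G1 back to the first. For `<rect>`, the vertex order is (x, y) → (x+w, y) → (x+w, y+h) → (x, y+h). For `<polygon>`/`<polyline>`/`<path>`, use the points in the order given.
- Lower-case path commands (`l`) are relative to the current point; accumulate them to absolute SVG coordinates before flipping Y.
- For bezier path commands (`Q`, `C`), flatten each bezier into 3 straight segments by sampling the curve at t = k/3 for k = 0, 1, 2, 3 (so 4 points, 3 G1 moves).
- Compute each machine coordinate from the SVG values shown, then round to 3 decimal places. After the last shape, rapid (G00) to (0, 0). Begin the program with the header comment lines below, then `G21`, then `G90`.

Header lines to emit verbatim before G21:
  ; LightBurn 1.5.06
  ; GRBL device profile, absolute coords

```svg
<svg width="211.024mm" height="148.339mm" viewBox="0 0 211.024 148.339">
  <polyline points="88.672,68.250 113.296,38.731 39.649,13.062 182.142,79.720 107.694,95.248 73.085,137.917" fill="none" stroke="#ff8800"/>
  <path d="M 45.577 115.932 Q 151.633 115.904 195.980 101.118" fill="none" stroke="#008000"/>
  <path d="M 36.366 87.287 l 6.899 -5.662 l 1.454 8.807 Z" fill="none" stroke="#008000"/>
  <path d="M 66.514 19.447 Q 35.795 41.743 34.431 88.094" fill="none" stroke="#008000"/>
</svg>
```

; LightBurn 1.5.06
; GRBL device profile, absolute coords
G21
G90
G00 X88.672 Y80.089
M4 S270
G1 X113.296 Y109.608 F3262
G1 X39.649 Y135.277
G1 X182.142 Y68.619
G1 X107.694 Y53.091
G1 X73.085 Y10.422
M5
G00 X45.577 Y32.407
M4 S866
G1 X109.424 Y34.065 F1080
G1 X159.559 Y39.003
G1 X195.980 Y47.221
M5
G00 X36.366 Y61.052
M4 S866
G1 X43.265 Y66.714 F1080
G1 X44.719 Y57.907
G1 X36.366 Y61.052
M5
G00 X66.514 Y128.892
M4 S866
G1 X49.296 Y111.355 F1080
G1 X38.602 Y88.473
G1 X34.431 Y60.245
M5
G00 X0.000 Y0.000

Since the viewBox matches the mm dimensions, user units are millimetres directly. The only transform is the Y-flip y_m = 148.339 − y_svg.

Shape 1 is a open polyline drawn with `<polyline>`. Its stroke #ff8800 means engrave at S270, F3262. After flipping Y the toolpath is (88.672,80.089) → (113.296,109.608) → (39.649,135.277) → (182.142,68.619) → (107.694,53.091) → (73.085,10.422).

Shape 2 is a quadratic bezier drawn with `<path>`. Its stroke #008000 means cut at S866, F1080. After flipping Y the toolpath is (45.577,32.407) → (109.424,34.065) → (159.559,39.003) → (195.980,47.221).

Shape 3 is a regular polygon drawn with `<path>`. Its stroke #008000 means cut at S866, F1080. After flipping Y the toolpath is (36.366,61.052) → (43.265,66.714) → (44.719,57.907) → (36.366,61.052), returning to the start.

Shape 4 is a quadratic bezier drawn with `<path>`. Its stroke #008000 means cut at S866, F1080. After flipping Y the toolpath is (66.514,128.892) → (49.296,111.355) → (38.602,88.473) → (34.431,60.245).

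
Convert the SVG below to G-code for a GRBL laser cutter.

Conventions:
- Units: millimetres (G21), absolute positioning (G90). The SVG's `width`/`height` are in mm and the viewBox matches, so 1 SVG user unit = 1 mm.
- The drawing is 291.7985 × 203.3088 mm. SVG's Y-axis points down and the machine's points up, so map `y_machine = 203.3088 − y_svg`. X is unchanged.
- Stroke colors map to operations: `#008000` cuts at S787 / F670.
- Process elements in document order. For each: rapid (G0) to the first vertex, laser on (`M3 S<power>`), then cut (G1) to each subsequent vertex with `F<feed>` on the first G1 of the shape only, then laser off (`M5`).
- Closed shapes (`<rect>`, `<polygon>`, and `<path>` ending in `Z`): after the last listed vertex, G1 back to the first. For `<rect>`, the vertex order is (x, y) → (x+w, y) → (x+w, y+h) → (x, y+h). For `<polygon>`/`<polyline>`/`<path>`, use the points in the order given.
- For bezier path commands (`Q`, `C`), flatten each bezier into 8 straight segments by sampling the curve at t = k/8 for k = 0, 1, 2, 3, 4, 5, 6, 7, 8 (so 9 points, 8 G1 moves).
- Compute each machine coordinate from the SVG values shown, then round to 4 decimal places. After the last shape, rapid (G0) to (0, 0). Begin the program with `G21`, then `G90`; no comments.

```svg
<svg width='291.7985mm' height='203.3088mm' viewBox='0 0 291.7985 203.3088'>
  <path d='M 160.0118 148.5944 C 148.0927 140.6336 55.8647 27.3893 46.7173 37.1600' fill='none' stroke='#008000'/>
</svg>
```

viewBox `0 0 291.7985 203.3088` with mm width/height → 1 unit = 1 mm. Flip: y_m = 203.3088 − y_svg.

**Shape 1** — `<path>` cubic bezier, stroke `#008000` → cut (S787, F670). Control points (SVG): P0=(160.0118,148.5944), P1=(148.0927,140.6336), P2=(55.8647,27.3893), P3=(46.7173,37.1600); sampled at t=k/8. Machine vertices: (160.0118,54.7144) → (152.0968,62.1890) → (138.5675,76.8585) → (121.3387,96.0476) → (102.3252,117.0809) → (83.4415,137.2831) → (66.6025,153.9787) → (53.7229,164.4924) → (46.7173,166.1488). Open path.

G21
G90
G0 X160.0118 Y54.7144
M3 S787
G1 X152.0968 Y62.1890 F670
G1 X138.5675 Y76.8585
G1 X121.3387 Y96.0476
G1 X102.3252 Y117.0809
G1 X83.4415 Y137.2831
G1 X66.6025 Y153.9787
G1 X53.7229 Y164.4924
G1 X46.7173 Y166.1488
M5
G0 X0.0000 Y0.0000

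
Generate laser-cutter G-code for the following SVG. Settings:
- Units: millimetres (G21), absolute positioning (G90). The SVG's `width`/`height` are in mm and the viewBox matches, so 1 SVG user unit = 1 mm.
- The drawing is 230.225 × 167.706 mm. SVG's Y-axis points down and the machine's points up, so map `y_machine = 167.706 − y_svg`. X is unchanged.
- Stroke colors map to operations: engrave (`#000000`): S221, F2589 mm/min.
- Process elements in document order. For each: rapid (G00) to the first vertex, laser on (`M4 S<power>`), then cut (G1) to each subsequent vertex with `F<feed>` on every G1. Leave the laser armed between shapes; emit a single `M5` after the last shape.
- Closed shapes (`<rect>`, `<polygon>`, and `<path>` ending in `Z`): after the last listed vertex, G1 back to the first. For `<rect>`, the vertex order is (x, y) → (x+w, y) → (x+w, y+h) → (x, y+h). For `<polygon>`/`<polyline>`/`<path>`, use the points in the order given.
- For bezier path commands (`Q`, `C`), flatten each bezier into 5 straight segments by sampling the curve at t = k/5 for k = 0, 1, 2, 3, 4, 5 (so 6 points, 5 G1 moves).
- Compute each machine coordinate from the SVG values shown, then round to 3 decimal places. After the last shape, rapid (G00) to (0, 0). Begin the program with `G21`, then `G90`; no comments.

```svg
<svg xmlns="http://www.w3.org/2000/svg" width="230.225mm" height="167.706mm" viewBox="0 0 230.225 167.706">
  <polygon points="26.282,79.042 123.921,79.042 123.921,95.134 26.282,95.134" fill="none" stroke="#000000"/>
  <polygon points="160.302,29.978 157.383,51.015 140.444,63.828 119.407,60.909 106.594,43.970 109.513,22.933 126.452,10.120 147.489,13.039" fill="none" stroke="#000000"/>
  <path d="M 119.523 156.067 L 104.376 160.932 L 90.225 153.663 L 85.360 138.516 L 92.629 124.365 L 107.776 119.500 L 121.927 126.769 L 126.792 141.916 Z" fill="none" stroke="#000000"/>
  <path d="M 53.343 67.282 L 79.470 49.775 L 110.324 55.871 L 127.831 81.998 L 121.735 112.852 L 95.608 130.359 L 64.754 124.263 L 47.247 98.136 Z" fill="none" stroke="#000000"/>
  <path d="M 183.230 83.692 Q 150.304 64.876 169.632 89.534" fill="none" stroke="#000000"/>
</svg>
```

G21
G90
G00 X26.282 Y88.664
M4 S221
G1 X123.921 Y88.664 F2589
G1 X123.921 Y72.572 F2589
G1 X26.282 Y72.572 F2589
G1 X26.282 Y88.664 F2589
G00 X160.302 Y137.728
M4 S221
G1 X157.383 Y116.691 F2589
G1 X140.444 Y103.878 F2589
G1 X119.407 Y106.797 F2589
G1 X106.594 Y123.736 F2589
G1 X109.513 Y144.773 F2589
G1 X126.452 Y157.586 F2589
G1 X147.489 Y154.667 F2589
G1 X160.302 Y137.728 F2589
G00 X119.523 Y11.639
M4 S221
G1 X104.376 Y6.774 F2589
G1 X90.225 Y14.043 F2589
G1 X85.360 Y29.190 F2589
G1 X92.629 Y43.341 F2589
G1 X107.776 Y48.206 F2589
G1 X121.927 Y40.937 F2589
G1 X126.792 Y25.790 F2589
G1 X119.523 Y11.639 F2589
G00 X53.343 Y100.424
M4 S221
G1 X79.470 Y117.931 F2589
G1 X110.324 Y111.835 F2589
G1 X127.831 Y85.708 F2589
G1 X121.735 Y54.854 F2589
G1 X95.608 Y37.347 F2589
G1 X64.754 Y43.443 F2589
G1 X47.247 Y69.570 F2589
G1 X53.343 Y100.424 F2589
G00 X183.230 Y84.014
M4 S221
G1 X172.150 Y89.801 F2589
G1 X165.250 Y92.111 F2589
G1 X162.530 Y90.943 F2589
G1 X163.991 Y86.296 F2589
G1 X169.632 Y78.172 F2589
M5
G00 X0.000 Y0.000

Since the viewBox matches the mm dimensions, user units are millimetres directly. The only transform is the Y-flip y_m = 167.706 − y_svg.

Shape 1 is a rectangle drawn with `<polygon>`. Its stroke #000000 means engrave at S221, F2589. After flipping Y the toolpath is (26.282,88.664) → (123.921,88.664) → (123.921,72.572) → (26.282,72.572) → (26.282,88.664), returning to the start.

Shape 2 is a regular polygon drawn with `<polygon>`. Its stroke #000000 means engrave at S221, F2589. After flipping Y the toolpath is (160.302,137.728) → (157.383,116.691) → (140.444,103.878) → (119.407,106.797) → (106.594,123.736) → (109.513,144.773) → (126.452,157.586) → (147.489,154.667) → (160.302,137.728), returning to the start.

Shape 3 is a regular polygon drawn with `<path>`. Its stroke #000000 means engrave at S221, F2589. After flipping Y the toolpath is (119.523,11.639) → (104.376,6.774) → (90.225,14.043) → (85.360,29.190) → (92.629,43.341) → (107.776,48.206) → (121.927,40.937) → (126.792,25.790) → (119.523,11.639), returning to the start.

Shape 4 is a regular polygon drawn with `<path>`. Its stroke #000000 means engrave at S221, F2589. After flipping Y the toolpath is (53.343,100.424) → (79.470,117.931) → (110.324,111.835) → (127.831,85.708) → (121.735,54.854) → (95.608,37.347) → (64.754,43.443) → (47.247,69.570) → (53.343,100.424), returning to the start.

Shape 5 is a quadratic bezier drawn with `<path>`. Its stroke #000000 means engrave at S221, F2589. After flipping Y the toolpath is (183.230,84.014) → (172.150,89.801) → (165.250,92.111) → (162.530,90.943) → (163.991,86.296) → (169.632,78.172).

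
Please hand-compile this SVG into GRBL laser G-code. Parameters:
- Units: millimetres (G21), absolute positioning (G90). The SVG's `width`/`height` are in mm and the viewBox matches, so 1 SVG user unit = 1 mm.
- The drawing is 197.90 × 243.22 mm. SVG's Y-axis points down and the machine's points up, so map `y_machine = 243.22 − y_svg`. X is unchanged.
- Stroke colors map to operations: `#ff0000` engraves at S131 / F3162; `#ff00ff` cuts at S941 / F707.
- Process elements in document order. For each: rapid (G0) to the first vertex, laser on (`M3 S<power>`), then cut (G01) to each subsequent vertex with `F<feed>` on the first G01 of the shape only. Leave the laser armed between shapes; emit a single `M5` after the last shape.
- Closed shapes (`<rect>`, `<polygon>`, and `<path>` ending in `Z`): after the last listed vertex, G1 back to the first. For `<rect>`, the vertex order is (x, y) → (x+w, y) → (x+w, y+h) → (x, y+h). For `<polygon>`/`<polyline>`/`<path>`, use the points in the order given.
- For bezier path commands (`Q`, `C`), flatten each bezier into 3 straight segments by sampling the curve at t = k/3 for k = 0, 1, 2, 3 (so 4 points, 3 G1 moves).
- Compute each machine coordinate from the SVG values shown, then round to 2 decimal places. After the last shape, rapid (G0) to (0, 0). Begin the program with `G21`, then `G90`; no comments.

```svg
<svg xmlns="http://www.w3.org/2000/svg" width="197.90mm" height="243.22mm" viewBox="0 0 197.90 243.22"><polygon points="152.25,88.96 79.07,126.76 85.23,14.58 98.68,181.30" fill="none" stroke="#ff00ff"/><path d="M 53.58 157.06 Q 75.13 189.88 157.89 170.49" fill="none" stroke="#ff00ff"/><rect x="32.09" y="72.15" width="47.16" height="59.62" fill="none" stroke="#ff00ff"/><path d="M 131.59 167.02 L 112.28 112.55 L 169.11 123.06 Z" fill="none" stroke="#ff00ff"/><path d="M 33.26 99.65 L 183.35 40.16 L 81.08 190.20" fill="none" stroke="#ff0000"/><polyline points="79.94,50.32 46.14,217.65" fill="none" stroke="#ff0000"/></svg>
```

G21
G90
G0 X152.25 Y154.26
M3 S941
G01 X79.07 Y116.46 F707
G01 X85.23 Y228.64
G01 X98.68 Y61.92
G01 X152.25 Y154.26
G0 X53.58 Y86.16
M3 S941
G01 X74.75 Y70.08 F707
G01 X109.52 Y65.60
G01 X157.89 Y72.73
G0 X32.09 Y171.07
M3 S941
G01 X79.25 Y171.07 F707
G01 X79.25 Y111.45
G01 X32.09 Y111.45
G01 X32.09 Y171.07
G0 X131.59 Y76.20
M3 S941
G01 X112.28 Y130.67 F707
G01 X169.11 Y120.16
G01 X131.59 Y76.20
G0 X33.26 Y143.57
M3 S131
G01 X183.35 Y203.06 F3162
G01 X81.08 Y53.02
G0 X79.94 Y192.90
M3 S131
G01 X46.14 Y25.57 F3162
M5
G0 X0.00 Y0.00

viewBox `0 0 197.90 243.22` with mm width/height → 1 unit = 1 mm. Flip: y_m = 243.22 − y_svg.

**Shape 1** — `<polygon>` closed polygon, stroke `#ff00ff` → cut (S941, F707). Machine vertices: (152.25,154.26) → (79.07,116.46) → (85.23,228.64) → (98.68,61.92) → (152.25,154.26). Closed: final G1 returns to the first vertex.

**Shape 2** — `<path>` quadratic bezier, stroke `#ff00ff` → cut (S941, F707). Control points (SVG): P0=(53.58,157.06), P1=(75.13,189.88), P2=(157.89,170.49); sampled at t=k/3. Machine vertices: (53.58,86.16) → (74.75,70.08) → (109.52,65.60) → (157.89,72.73). Open path.

**Shape 3** — `<rect>` rectangle, stroke `#ff00ff` → cut (S941, F707). Machine vertices: (32.09,171.07) → (79.25,171.07) → (79.25,111.45) → (32.09,111.45) → (32.09,171.07). Closed: final G1 returns to the first vertex.

**Shape 4** — `<path>` regular polygon, stroke `#ff00ff` → cut (S941, F707). Machine vertices: (131.59,76.20) → (112.28,130.67) → (169.11,120.16) → (131.59,76.20). Closed: final G1 returns to the first vertex.

**Shape 5** — `<path>` open polyline, stroke `#ff0000` → engrave (S131, F3162). Machine vertices: (33.26,143.57) → (183.35,203.06) → (81.08,53.02). Open path.

**Shape 6** — `<polyline>` line segment, stroke `#ff0000` → engrave (S131, F3162). Machine vertices: (79.94,192.90) → (46.14,25.57). Open path.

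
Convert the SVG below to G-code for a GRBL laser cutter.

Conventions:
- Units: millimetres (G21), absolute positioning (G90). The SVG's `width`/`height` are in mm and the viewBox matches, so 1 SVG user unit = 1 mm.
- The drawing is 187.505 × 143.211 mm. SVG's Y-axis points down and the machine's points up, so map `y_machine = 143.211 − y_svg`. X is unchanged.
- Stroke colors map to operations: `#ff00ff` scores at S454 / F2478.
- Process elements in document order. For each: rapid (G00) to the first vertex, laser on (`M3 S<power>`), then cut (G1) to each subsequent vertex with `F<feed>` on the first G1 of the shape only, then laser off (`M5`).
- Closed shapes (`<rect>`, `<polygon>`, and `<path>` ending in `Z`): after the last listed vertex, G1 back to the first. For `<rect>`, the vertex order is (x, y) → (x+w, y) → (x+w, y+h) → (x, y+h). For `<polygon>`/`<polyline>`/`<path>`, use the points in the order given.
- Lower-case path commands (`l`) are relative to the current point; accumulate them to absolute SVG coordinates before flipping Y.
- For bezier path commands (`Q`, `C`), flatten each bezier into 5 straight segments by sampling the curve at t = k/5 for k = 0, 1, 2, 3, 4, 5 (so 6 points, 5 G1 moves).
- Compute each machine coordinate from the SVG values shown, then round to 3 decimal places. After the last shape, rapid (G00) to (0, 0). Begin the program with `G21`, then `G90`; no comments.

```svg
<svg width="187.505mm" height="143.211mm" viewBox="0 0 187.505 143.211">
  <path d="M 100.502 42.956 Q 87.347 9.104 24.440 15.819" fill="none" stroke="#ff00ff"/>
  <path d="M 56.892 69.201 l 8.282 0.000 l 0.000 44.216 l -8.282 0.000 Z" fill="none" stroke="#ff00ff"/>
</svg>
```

viewBox `0 0 187.505 143.211` with mm width/height → 1 unit = 1 mm. Flip: y_m = 143.211 − y_svg.

**Shape 1** — `<path>` quadratic bezier, stroke `#ff00ff` → score (S454, F2478). Control points (SVG): P0=(100.502,42.956), P1=(87.347,9.104), P2=(24.440,15.819); sampled at t=k/5. Machine vertices: (100.502,100.255) → (93.250,112.173) → (82.018,120.846) → (66.805,126.273) → (47.613,128.455) → (24.440,127.392). Open path.

**Shape 2** — `<path>` rectangle, stroke `#ff00ff` → score (S454, F2478). Machine vertices: (56.892,74.010) → (65.174,74.010) → (65.174,29.794) → (56.892,29.794) → (56.892,74.010). Closed: final G1 returns to the first vertex.

G21
G90
G00 X100.502 Y100.255
M3 S454
G1 X93.250 Y112.173 F2478
G1 X82.018 Y120.846
G1 X66.805 Y126.273
G1 X47.613 Y128.455
G1 X24.440 Y127.392
M5
G00 X56.892 Y74.010
M3 S454
G1 X65.174 Y74.010 F2478
G1 X65.174 Y29.794
G1 X56.892 Y29.794
G1 X56.892 Y74.010
M5
G00 X0.000 Y0.000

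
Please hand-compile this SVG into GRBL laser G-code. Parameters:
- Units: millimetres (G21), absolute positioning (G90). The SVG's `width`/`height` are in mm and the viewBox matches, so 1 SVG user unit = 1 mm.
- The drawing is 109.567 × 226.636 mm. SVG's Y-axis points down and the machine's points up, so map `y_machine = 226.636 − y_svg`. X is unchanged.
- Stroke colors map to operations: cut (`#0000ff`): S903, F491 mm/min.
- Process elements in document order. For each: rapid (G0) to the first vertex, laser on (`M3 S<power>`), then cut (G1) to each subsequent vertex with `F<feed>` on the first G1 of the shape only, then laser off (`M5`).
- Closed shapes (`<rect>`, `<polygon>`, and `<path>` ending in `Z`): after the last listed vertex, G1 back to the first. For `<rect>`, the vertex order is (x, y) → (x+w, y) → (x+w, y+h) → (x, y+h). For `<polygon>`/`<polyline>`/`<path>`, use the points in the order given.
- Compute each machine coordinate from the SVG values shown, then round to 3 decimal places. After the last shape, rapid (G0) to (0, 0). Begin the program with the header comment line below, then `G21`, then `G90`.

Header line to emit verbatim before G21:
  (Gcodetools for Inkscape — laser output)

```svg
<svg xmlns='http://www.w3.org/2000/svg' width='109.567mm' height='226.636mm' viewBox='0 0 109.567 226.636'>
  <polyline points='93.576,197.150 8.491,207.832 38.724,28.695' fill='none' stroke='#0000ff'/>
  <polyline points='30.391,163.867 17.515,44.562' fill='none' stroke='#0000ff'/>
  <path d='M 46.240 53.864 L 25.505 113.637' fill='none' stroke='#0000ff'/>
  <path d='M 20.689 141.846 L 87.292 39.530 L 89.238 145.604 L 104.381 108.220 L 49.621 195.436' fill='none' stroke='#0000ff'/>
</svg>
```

(Gcodetools for Inkscape — laser output)
G21
G90
G0 X93.576 Y29.486
M3 S903
G1 X8.491 Y18.804 F491
G1 X38.724 Y197.941
M5
G0 X30.391 Y62.769
M3 S903
G1 X17.515 Y182.074 F491
M5
G0 X46.240 Y172.772
M3 S903
G1 X25.505 Y112.999 F491
M5
G0 X20.689 Y84.790
M3 S903
G1 X87.292 Y187.106 F491
G1 X89.238 Y81.032
G1 X104.381 Y118.416
G1 X49.621 Y31.200
M5
G0 X0.000 Y0.000

1 u = 1 mm; y_m = 226.636 − y.

[1] `<polyline>` open polyline, #0000ff→cut S903 F491: (93.576,29.486) → (8.491,18.804) → (38.724,197.941)

[2] `<polyline>` line segment, #0000ff→cut S903 F491: (30.391,62.769) → (17.515,182.074)

[3] `<path>` line segment, #0000ff→cut S903 F491: (46.240,172.772) → (25.505,112.999)

[4] `<path>` open polyline, #0000ff→cut S903 F491: (20.689,84.790) → (87.292,187.106) → (89.238,81.032) → (104.381,118.416) → (49.621,31.200)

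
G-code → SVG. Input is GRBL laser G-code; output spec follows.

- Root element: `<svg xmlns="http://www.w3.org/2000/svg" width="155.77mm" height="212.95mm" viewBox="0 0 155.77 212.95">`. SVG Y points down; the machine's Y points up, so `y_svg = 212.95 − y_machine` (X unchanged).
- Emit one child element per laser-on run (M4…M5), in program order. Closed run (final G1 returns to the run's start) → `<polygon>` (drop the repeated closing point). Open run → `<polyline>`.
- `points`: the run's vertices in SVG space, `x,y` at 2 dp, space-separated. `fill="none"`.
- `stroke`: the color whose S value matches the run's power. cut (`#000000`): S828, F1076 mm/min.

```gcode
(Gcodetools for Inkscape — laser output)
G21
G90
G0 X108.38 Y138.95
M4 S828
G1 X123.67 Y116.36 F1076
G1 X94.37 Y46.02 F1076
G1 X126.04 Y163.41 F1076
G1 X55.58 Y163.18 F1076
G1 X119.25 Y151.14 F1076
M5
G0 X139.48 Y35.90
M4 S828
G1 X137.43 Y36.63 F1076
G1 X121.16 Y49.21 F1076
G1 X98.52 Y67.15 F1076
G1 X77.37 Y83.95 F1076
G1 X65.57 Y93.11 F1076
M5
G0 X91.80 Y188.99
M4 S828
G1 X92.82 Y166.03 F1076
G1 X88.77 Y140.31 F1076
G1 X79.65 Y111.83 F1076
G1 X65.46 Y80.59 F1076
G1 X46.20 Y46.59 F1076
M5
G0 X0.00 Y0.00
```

Machine Y-up, SVG Y-down with viewBox height 212.95, so y_svg = 212.95 − y_machine; X carries over. Every run uses S828, so all elements get stroke `#000000` (cut).

Run 1: The run is open, so emit a `<polyline>` with points (Y-flipped): 108.38,74.00 123.67,96.59 94.37,166.93 126.04,49.54 55.58,49.77 119.25,61.81.

Run 2: The run is open, so emit a `<polyline>` with points (Y-flipped): 139.48,177.05 137.43,176.32 121.16,163.74 98.52,145.80 77.37,129.00 65.57,119.84.

Run 3: The run is open, so emit a `<polyline>` with points (Y-flipped): 91.80,23.96 92.82,46.92 88.77,72.64 79.65,101.12 65.46,132.36 46.20,166.36.

<svg xmlns="http://www.w3.org/2000/svg" width="155.77mm" height="212.95mm" viewBox="0 0 155.77 212.95">
  <polyline points="108.38,74.00 123.67,96.59 94.37,166.93 126.04,49.54 55.58,49.77 119.25,61.81" fill="none" stroke="#000000"/>
  <polyline points="139.48,177.05 137.43,176.32 121.16,163.74 98.52,145.80 77.37,129.00 65.57,119.84" fill="none" stroke="#000000"/>
  <polyline points="91.80,23.96 92.82,46.92 88.77,72.64 79.65,101.12 65.46,132.36 46.20,166.36" fill="none" stroke="#000000"/>
</svg>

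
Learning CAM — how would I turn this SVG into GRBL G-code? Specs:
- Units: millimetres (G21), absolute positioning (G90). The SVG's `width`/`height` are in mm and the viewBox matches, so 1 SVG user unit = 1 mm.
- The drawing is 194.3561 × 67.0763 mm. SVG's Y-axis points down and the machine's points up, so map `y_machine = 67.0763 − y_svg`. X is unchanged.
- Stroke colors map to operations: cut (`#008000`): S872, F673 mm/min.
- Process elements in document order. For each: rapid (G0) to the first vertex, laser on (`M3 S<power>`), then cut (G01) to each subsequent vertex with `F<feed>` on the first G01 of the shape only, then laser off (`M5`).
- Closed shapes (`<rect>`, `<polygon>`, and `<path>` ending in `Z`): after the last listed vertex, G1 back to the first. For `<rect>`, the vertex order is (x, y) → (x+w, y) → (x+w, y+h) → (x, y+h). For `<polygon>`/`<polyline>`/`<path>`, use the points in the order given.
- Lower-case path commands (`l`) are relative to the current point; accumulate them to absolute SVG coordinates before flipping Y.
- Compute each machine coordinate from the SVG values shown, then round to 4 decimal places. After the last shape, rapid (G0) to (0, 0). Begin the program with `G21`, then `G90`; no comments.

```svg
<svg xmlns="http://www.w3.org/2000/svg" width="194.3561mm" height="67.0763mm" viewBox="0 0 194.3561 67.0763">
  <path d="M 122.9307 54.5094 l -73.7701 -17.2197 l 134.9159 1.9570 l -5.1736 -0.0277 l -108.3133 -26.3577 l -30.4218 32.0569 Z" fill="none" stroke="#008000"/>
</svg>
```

G21
G90
G0 X122.9307 Y12.5669
M3 S872
G01 X49.1606 Y29.7866 F673
G01 X184.0765 Y27.8296
G01 X178.9029 Y27.8573
G01 X70.5896 Y54.2150
G01 X40.1678 Y22.1581
G01 X122.9307 Y12.5669
M5
G0 X0.0000 Y0.0000

Since the viewBox matches the mm dimensions, user units are millimetres directly. The only transform is the Y-flip y_m = 67.0763 − y_svg.

Shape 1 is a closed polygon drawn with `<path>`. Its stroke #008000 means cut at S872, F673. After flipping Y the toolpath is (122.9307,12.5669) → (49.1606,29.7866) → (184.0765,27.8296) → (178.9029,27.8573) → (70.5896,54.2150) → (40.1678,22.1581) → (122.9307,12.5669), returning to the start.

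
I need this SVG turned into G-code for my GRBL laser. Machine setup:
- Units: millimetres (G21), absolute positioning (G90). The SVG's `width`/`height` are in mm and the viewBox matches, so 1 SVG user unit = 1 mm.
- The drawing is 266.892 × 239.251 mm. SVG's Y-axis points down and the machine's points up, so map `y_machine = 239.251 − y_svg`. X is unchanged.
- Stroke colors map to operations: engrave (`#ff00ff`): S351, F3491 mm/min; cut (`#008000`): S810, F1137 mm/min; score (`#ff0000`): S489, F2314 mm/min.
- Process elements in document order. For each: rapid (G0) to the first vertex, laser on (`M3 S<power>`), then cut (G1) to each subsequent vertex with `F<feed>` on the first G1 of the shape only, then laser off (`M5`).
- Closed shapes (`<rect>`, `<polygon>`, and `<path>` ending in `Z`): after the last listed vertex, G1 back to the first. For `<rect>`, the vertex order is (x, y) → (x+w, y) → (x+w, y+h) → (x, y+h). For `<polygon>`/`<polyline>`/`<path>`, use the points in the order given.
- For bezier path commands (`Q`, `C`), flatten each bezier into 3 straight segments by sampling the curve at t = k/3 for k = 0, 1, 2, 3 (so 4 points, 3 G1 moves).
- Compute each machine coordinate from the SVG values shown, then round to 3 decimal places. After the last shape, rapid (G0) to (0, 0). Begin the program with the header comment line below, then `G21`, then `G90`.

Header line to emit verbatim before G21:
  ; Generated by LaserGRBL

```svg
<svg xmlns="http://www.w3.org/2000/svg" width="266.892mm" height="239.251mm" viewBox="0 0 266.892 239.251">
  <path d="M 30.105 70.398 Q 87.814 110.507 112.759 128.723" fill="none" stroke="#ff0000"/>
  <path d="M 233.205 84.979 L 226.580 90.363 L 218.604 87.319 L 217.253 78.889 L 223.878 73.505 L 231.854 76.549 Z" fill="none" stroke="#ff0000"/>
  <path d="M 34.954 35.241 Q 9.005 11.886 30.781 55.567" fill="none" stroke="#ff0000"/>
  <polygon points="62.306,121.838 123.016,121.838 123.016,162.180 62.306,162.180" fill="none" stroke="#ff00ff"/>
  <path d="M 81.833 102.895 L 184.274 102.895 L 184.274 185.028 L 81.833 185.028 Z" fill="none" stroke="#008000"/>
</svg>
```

; Generated by LaserGRBL
G21
G90
G0 X30.105 Y168.853
M3 S489
G1 X64.937 Y144.546 F2314
G1 X92.489 Y125.105
G1 X112.759 Y110.528
M5
G0 X233.205 Y154.272
M3 S489
G1 X226.580 Y148.888 F2314
G1 X218.604 Y151.932
G1 X217.253 Y160.362
G1 X223.878 Y165.746
G1 X231.854 Y162.702
G1 X233.205 Y154.272
M5
G0 X34.954 Y204.010
M3 S489
G1 X22.957 Y212.132 F2314
G1 X21.566 Y205.356
G1 X30.781 Y183.684
M5
G0 X62.306 Y117.413
M3 S351
G1 X123.016 Y117.413 F3491
G1 X123.016 Y77.071
G1 X62.306 Y77.071
G1 X62.306 Y117.413
M5
G0 X81.833 Y136.356
M3 S810
G1 X184.274 Y136.356 F1137
G1 X184.274 Y54.223
G1 X81.833 Y54.223
G1 X81.833 Y136.356
M5
G0 X0.000 Y0.000

Since the viewBox matches the mm dimensions, user units are millimetres directly. The only transform is the Y-flip y_m = 239.251 − y_svg.

Shape 1 is a quadratic bezier drawn with `<path>`. Its stroke #ff0000 means score at S489, F2314. After flipping Y the toolpath is (30.105,168.853) → (64.937,144.546) → (92.489,125.105) → (112.759,110.528).

Shape 2 is a regular polygon drawn with `<path>`. Its stroke #ff0000 means score at S489, F2314. After flipping Y the toolpath is (233.205,154.272) → (226.580,148.888) → (218.604,151.932) → (217.253,160.362) → (223.878,165.746) → (231.854,162.702) → (233.205,154.272), returning to the start.

Shape 3 is a quadratic bezier drawn with `<path>`. Its stroke #ff0000 means score at S489, F2314. After flipping Y the toolpath is (34.954,204.010) → (22.957,212.132) → (21.566,205.356) → (30.781,183.684).

Shape 4 is a rectangle drawn with `<polygon>`. Its stroke #ff00ff means engrave at S351, F3491. After flipping Y the toolpath is (62.306,117.413) → (123.016,117.413) → (123.016,77.071) → (62.306,77.071) → (62.306,117.413), returning to the start.

Shape 5 is a rectangle drawn with `<path>`. Its stroke #008000 means cut at S810, F1137. After flipping Y the toolpath is (81.833,136.356) → (184.274,136.356) → (184.274,54.223) → (81.833,54.223) → (81.833,136.356), returning to the start.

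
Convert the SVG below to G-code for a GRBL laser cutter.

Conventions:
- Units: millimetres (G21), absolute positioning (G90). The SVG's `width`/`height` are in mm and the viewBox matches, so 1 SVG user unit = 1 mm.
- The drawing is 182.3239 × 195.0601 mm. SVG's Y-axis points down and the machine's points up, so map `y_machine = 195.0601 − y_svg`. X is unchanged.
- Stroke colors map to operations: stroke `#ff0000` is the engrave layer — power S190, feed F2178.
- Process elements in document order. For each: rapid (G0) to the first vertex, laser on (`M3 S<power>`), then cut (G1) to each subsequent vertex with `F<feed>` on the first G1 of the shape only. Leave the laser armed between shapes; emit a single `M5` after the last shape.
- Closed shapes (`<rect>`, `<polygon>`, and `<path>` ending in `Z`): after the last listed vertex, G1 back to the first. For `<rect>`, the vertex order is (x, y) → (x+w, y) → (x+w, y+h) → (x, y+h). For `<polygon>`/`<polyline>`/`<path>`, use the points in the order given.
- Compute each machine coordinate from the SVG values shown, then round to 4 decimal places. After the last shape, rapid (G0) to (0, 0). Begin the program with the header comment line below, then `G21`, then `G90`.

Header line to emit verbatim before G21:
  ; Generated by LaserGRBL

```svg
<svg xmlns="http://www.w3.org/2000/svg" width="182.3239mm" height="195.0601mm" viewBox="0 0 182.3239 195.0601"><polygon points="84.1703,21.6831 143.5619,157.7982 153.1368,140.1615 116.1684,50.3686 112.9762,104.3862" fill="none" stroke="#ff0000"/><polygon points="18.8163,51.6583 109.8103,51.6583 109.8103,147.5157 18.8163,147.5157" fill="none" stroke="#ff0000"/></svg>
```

; Generated by LaserGRBL
G21
G90
G0 X84.1703 Y173.3770
M3 S190
G1 X143.5619 Y37.2619 F2178
G1 X153.1368 Y54.8986
G1 X116.1684 Y144.6915
G1 X112.9762 Y90.6739
G1 X84.1703 Y173.3770
G0 X18.8163 Y143.4018
M3 S190
G1 X109.8103 Y143.4018 F2178
G1 X109.8103 Y47.5444
G1 X18.8163 Y47.5444
G1 X18.8163 Y143.4018
M5
G0 X0.0000 Y0.0000

Since the viewBox matches the mm dimensions, user units are millimetres directly. The only transform is the Y-flip y_m = 195.0601 − y_svg.

Shape 1 is a closed polygon drawn with `<polygon>`. Its stroke #ff0000 means engrave at S190, F2178. After flipping Y the toolpath is (84.1703,173.3770) → (143.5619,37.2619) → (153.1368,54.8986) → (116.1684,144.6915) → (112.9762,90.6739) → (84.1703,173.3770), returning to the start.

Shape 2 is a rectangle drawn with `<polygon>`. Its stroke #ff0000 means engrave at S190, F2178. After flipping Y the toolpath is (18.8163,143.4018) → (109.8103,143.4018) → (109.8103,47.5444) → (18.8163,47.5444) → (18.8163,143.4018), returning to the start.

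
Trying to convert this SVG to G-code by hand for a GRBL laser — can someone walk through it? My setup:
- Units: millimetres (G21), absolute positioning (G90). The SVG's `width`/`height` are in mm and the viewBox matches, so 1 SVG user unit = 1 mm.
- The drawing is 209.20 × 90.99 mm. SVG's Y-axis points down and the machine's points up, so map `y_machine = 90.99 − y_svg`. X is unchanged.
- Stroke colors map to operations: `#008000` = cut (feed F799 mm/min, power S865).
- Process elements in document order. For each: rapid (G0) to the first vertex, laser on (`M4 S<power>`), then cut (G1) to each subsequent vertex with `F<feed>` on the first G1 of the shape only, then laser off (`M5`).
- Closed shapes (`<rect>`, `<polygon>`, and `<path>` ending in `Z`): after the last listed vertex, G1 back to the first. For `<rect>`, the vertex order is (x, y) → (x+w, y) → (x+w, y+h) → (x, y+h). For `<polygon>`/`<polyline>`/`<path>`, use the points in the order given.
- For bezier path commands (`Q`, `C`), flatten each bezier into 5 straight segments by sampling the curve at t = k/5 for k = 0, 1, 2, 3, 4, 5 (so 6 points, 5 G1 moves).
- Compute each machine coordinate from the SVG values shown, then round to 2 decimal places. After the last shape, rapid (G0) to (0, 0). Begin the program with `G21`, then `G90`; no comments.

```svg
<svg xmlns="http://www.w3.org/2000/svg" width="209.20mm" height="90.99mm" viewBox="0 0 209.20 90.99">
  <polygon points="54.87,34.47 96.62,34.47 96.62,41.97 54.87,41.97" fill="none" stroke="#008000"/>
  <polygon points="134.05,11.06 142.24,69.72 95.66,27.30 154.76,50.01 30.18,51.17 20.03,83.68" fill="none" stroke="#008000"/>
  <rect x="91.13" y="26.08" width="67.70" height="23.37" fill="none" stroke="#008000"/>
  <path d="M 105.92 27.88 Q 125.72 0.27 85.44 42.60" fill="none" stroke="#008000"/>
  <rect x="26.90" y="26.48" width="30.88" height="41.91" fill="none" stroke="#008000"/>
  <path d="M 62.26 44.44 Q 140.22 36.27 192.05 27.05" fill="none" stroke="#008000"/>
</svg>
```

1 u = 1 mm; y_m = 90.99 − y.

[1] `<polygon>` rectangle, #008000→cut S865 F799: (54.87,56.52) → (96.62,56.52) → (96.62,49.02) → (54.87,49.02) → (54.87,56.52) (closed)

[2] `<polygon>` closed polygon, #008000→cut S865 F799: (134.05,79.93) → (142.24,21.27) → (95.66,63.69) → (154.76,40.98) → (30.18,39.82) → (20.03,7.31) → (134.05,79.93) (closed)

[3] `<rect>` rectangle, #008000→cut S865 F799: (91.13,64.91) → (158.83,64.91) → (158.83,41.54) → (91.13,41.54) → (91.13,64.91) (closed)

[4] `<path>` quadratic bezier, #008000→cut S865 F799: (105.92,63.11) → (111.44,71.36) → (112.15,74.01) → (108.05,71.06) → (99.15,62.52) → (85.44,48.39)

[5] `<rect>` rectangle, #008000→cut S865 F799: (26.90,64.51) → (57.78,64.51) → (57.78,22.60) → (26.90,22.60) → (26.90,64.51) (closed)

[6] `<path>` quadratic bezier, #008000→cut S865 F799: (62.26,46.55) → (92.40,49.86) → (120.45,53.25) → (146.41,56.73) → (170.27,60.29) → (192.05,63.94)

G21
G90
G0 X54.87 Y56.52
M4 S865
G1 X96.62 Y56.52 F799
G1 X96.62 Y49.02
G1 X54.87 Y49.02
G1 X54.87 Y56.52
M5
G0 X134.05 Y79.93
M4 S865
G1 X142.24 Y21.27 F799
G1 X95.66 Y63.69
G1 X154.76 Y40.98
G1 X30.18 Y39.82
G1 X20.03 Y7.31
G1 X134.05 Y79.93
M5
G0 X91.13 Y64.91
M4 S865
G1 X158.83 Y64.91 F799
G1 X158.83 Y41.54
G1 X91.13 Y41.54
G1 X91.13 Y64.91
M5
G0 X105.92 Y63.11
M4 S865
G1 X111.44 Y71.36 F799
G1 X112.15 Y74.01
G1 X108.05 Y71.06
G1 X99.15 Y62.52
G1 X85.44 Y48.39
M5
G0 X26.90 Y64.51
M4 S865
G1 X57.78 Y64.51 F799
G1 X57.78 Y22.60
G1 X26.90 Y22.60
G1 X26.90 Y64.51
M5
G0 X62.26 Y46.55
M4 S865
G1 X92.40 Y49.86 F799
G1 X120.45 Y53.25
G1 X146.41 Y56.73
G1 X170.27 Y60.29
G1 X192.05 Y63.94
M5
G0 X0.00 Y0.00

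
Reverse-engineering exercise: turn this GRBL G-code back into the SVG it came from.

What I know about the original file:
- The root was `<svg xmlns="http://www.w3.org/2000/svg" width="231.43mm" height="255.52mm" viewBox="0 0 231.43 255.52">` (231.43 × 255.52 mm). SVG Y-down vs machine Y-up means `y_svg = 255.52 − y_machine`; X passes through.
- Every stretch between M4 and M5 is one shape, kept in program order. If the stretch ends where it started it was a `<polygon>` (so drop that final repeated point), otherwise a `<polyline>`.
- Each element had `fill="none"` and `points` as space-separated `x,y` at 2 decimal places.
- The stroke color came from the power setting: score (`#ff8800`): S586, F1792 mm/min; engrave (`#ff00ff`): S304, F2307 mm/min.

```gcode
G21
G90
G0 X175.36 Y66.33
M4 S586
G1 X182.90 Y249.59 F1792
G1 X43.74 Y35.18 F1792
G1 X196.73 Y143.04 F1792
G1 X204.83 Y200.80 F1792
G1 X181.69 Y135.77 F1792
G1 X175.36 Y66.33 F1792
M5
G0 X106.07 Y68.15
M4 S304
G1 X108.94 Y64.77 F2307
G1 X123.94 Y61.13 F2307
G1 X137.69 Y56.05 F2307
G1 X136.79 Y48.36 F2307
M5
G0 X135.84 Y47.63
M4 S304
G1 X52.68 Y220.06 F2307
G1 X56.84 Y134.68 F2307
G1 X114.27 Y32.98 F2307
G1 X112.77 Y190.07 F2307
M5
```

Machine Y-up, SVG Y-down with viewBox height 255.52, so y_svg = 255.52 − y_machine; X carries over.

Run 1: S586 ⇒ score layer `#ff8800`. The run returns to its start, so emit a `<polygon>` with points (Y-flipped): 175.36,189.19 182.90,5.93 43.74,220.34 196.73,112.48 204.83,54.72 181.69,119.75.

Run 2: S304 ⇒ engrave layer `#ff00ff`. The run is open, so emit a `<polyline>` with points (Y-flipped): 106.07,187.37 108.94,190.75 123.94,194.39 137.69,199.47 136.79,207.16.

Run 3: S304 ⇒ engrave layer `#ff00ff`. The run is open, so emit a `<polyline>` with points (Y-flipped): 135.84,207.89 52.68,35.46 56.84,120.84 114.27,222.54 112.77,65.45.

<svg xmlns="http://www.w3.org/2000/svg" width="231.43mm" height="255.52mm" viewBox="0 0 231.43 255.52">
  <polygon points="175.36,189.19 182.90,5.93 43.74,220.34 196.73,112.48 204.83,54.72 181.69,119.75" fill="none" stroke="#ff8800"/>
  <polyline points="106.07,187.37 108.94,190.75 123.94,194.39 137.69,199.47 136.79,207.16" fill="none" stroke="#ff00ff"/>
  <polyline points="135.84,207.89 52.68,35.46 56.84,120.84 114.27,222.54 112.77,65.45" fill="none" stroke="#ff00ff"/>
</svg>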